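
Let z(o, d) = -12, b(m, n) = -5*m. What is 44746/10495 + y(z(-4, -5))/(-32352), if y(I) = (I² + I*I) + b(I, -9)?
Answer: 120330861/28294520 ≈ 4.2528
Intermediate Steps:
y(I) = -5*I + 2*I² (y(I) = (I² + I*I) - 5*I = (I² + I²) - 5*I = 2*I² - 5*I = -5*I + 2*I²)
44746/10495 + y(z(-4, -5))/(-32352) = 44746/10495 - 12*(-5 + 2*(-12))/(-32352) = 44746*(1/10495) - 12*(-5 - 24)*(-1/32352) = 44746/10495 - 12*(-29)*(-1/32352) = 44746/10495 + 348*(-1/32352) = 44746/10495 - 29/2696 = 120330861/28294520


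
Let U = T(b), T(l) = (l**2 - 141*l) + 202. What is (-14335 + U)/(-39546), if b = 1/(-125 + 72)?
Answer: 39692123/111084714 ≈ 0.35731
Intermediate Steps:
b = -1/53 (b = 1/(-53) = -1/53 ≈ -0.018868)
T(l) = 202 + l**2 - 141*l
U = 574892/2809 (U = 202 + (-1/53)**2 - 141*(-1/53) = 202 + 1/2809 + 141/53 = 574892/2809 ≈ 204.66)
(-14335 + U)/(-39546) = (-14335 + 574892/2809)/(-39546) = -39692123/2809*(-1/39546) = 39692123/111084714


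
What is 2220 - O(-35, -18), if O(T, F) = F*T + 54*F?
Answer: 2562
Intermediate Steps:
O(T, F) = 54*F + F*T
2220 - O(-35, -18) = 2220 - (-18)*(54 - 35) = 2220 - (-18)*19 = 2220 - 1*(-342) = 2220 + 342 = 2562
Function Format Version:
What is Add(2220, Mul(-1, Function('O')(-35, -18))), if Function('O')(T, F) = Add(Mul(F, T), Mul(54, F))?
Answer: 2562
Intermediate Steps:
Function('O')(T, F) = Add(Mul(54, F), Mul(F, T))
Add(2220, Mul(-1, Function('O')(-35, -18))) = Add(2220, Mul(-1, Mul(-18, Add(54, -35)))) = Add(2220, Mul(-1, Mul(-18, 19))) = Add(2220, Mul(-1, -342)) = Add(2220, 342) = 2562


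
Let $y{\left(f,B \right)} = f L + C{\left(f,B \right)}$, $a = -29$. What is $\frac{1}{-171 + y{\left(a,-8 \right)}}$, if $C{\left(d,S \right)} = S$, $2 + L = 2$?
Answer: $- \frac{1}{179} \approx -0.0055866$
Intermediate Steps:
$L = 0$ ($L = -2 + 2 = 0$)
$y{\left(f,B \right)} = B$ ($y{\left(f,B \right)} = f 0 + B = 0 + B = B$)
$\frac{1}{-171 + y{\left(a,-8 \right)}} = \frac{1}{-171 - 8} = \frac{1}{-179} = - \frac{1}{179}$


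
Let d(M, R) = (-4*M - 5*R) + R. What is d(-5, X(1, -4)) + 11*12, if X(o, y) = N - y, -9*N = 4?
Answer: 1240/9 ≈ 137.78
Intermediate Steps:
N = -4/9 (N = -1/9*4 = -4/9 ≈ -0.44444)
X(o, y) = -4/9 - y
d(M, R) = -4*M - 4*R (d(M, R) = (-5*R - 4*M) + R = -4*M - 4*R)
d(-5, X(1, -4)) + 11*12 = (-4*(-5) - 4*(-4/9 - 1*(-4))) + 11*12 = (20 - 4*(-4/9 + 4)) + 132 = (20 - 4*32/9) + 132 = (20 - 128/9) + 132 = 52/9 + 132 = 1240/9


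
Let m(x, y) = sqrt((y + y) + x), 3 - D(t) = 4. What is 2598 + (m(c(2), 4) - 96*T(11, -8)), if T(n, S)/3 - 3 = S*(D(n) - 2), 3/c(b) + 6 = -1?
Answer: -5178 + sqrt(371)/7 ≈ -5175.3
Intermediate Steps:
c(b) = -3/7 (c(b) = 3/(-6 - 1) = 3/(-7) = 3*(-1/7) = -3/7)
D(t) = -1 (D(t) = 3 - 1*4 = 3 - 4 = -1)
m(x, y) = sqrt(x + 2*y) (m(x, y) = sqrt(2*y + x) = sqrt(x + 2*y))
T(n, S) = 9 - 9*S (T(n, S) = 9 + 3*(S*(-1 - 2)) = 9 + 3*(S*(-3)) = 9 + 3*(-3*S) = 9 - 9*S)
2598 + (m(c(2), 4) - 96*T(11, -8)) = 2598 + (sqrt(-3/7 + 2*4) - 96*(9 - 9*(-8))) = 2598 + (sqrt(-3/7 + 8) - 96*(9 + 72)) = 2598 + (sqrt(53/7) - 96*81) = 2598 + (sqrt(371)/7 - 7776) = 2598 + (-7776 + sqrt(371)/7) = -5178 + sqrt(371)/7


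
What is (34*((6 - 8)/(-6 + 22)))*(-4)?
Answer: 17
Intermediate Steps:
(34*((6 - 8)/(-6 + 22)))*(-4) = (34*(-2/16))*(-4) = (34*(-2*1/16))*(-4) = (34*(-1/8))*(-4) = -17/4*(-4) = 17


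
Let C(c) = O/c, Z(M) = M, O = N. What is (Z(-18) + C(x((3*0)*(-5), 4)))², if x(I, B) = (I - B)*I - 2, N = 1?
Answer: 1369/4 ≈ 342.25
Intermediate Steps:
O = 1
x(I, B) = -2 + I*(I - B) (x(I, B) = I*(I - B) - 2 = -2 + I*(I - B))
C(c) = 1/c
(Z(-18) + C(x((3*0)*(-5), 4)))² = (-18 + 1/(-2 + ((3*0)*(-5))² - 1*4*(3*0)*(-5)))² = (-18 + 1/(-2 + (0*(-5))² - 1*4*0*(-5)))² = (-18 + 1/(-2 + 0² - 1*4*0))² = (-18 + 1/(-2 + 0 + 0))² = (-18 + 1/(-2))² = (-18 - ½)² = (-37/2)² = 1369/4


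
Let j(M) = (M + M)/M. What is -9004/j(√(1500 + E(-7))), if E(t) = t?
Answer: -4502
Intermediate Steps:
j(M) = 2 (j(M) = (2*M)/M = 2)
-9004/j(√(1500 + E(-7))) = -9004/2 = -9004*½ = -4502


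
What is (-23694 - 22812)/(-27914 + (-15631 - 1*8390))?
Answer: 46506/51935 ≈ 0.89547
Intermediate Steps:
(-23694 - 22812)/(-27914 + (-15631 - 1*8390)) = -46506/(-27914 + (-15631 - 8390)) = -46506/(-27914 - 24021) = -46506/(-51935) = -46506*(-1/51935) = 46506/51935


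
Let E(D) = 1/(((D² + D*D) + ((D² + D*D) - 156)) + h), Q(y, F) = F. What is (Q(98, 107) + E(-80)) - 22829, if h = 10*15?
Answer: -581546867/25594 ≈ -22722.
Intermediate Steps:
h = 150
E(D) = 1/(-6 + 4*D²) (E(D) = 1/(((D² + D*D) + ((D² + D*D) - 156)) + 150) = 1/(((D² + D²) + ((D² + D²) - 156)) + 150) = 1/((2*D² + (2*D² - 156)) + 150) = 1/((2*D² + (-156 + 2*D²)) + 150) = 1/((-156 + 4*D²) + 150) = 1/(-6 + 4*D²))
(Q(98, 107) + E(-80)) - 22829 = (107 + 1/(2*(-3 + 2*(-80)²))) - 22829 = (107 + 1/(2*(-3 + 2*6400))) - 22829 = (107 + 1/(2*(-3 + 12800))) - 22829 = (107 + (½)/12797) - 22829 = (107 + (½)*(1/12797)) - 22829 = (107 + 1/25594) - 22829 = 2738559/25594 - 22829 = -581546867/25594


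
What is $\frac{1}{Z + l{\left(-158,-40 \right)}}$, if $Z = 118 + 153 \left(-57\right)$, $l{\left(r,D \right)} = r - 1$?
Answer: $- \frac{1}{8762} \approx -0.00011413$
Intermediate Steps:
$l{\left(r,D \right)} = -1 + r$
$Z = -8603$ ($Z = 118 - 8721 = -8603$)
$\frac{1}{Z + l{\left(-158,-40 \right)}} = \frac{1}{-8603 - 159} = \frac{1}{-8762} = - \frac{1}{8762}$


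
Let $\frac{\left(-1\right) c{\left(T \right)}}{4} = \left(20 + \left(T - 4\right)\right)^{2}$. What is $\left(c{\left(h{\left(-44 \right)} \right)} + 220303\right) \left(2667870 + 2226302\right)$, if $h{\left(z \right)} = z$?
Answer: $1062852650724$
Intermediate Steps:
$c{\left(T \right)} = - 4 \left(16 + T\right)^{2}$ ($c{\left(T \right)} = - 4 \left(20 + \left(T - 4\right)\right)^{2} = - 4 \left(20 + \left(-4 + T\right)\right)^{2} = - 4 \left(16 + T\right)^{2}$)
$\left(c{\left(h{\left(-44 \right)} \right)} + 220303\right) \left(2667870 + 2226302\right) = \left(- 4 \left(16 - 44\right)^{2} + 220303\right) \left(2667870 + 2226302\right) = \left(- 4 \left(-28\right)^{2} + 220303\right) 4894172 = \left(\left(-4\right) 784 + 220303\right) 4894172 = \left(-3136 + 220303\right) 4894172 = 217167 \cdot 4894172 = 1062852650724$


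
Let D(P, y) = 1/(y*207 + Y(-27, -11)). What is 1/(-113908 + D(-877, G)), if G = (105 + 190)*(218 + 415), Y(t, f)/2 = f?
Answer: -38654123/4403013842683 ≈ -8.7790e-6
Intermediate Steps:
Y(t, f) = 2*f
G = 186735 (G = 295*633 = 186735)
D(P, y) = 1/(-22 + 207*y) (D(P, y) = 1/(y*207 + 2*(-11)) = 1/(207*y - 22) = 1/(-22 + 207*y))
1/(-113908 + D(-877, G)) = 1/(-113908 + 1/(-22 + 207*186735)) = 1/(-113908 + 1/(-22 + 38654145)) = 1/(-113908 + 1/38654123) = 1/(-4403013842683/38654123) = -38654123/4403013842683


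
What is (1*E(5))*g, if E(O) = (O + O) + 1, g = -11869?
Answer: -130559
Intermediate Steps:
E(O) = 1 + 2*O (E(O) = 2*O + 1 = 1 + 2*O)
(1*E(5))*g = (1*(1 + 2*5))*(-11869) = (1*(1 + 10))*(-11869) = (1*11)*(-11869) = 11*(-11869) = -130559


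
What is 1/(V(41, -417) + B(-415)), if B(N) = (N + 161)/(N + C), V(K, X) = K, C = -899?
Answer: 657/27064 ≈ 0.024276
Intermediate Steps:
B(N) = (161 + N)/(-899 + N) (B(N) = (N + 161)/(N - 899) = (161 + N)/(-899 + N))
1/(V(41, -417) + B(-415)) = 1/(41 + (161 - 415)/(-899 - 415)) = 1/(41 - 254/(-1314)) = 1/(41 - 1/1314*(-254)) = 1/(41 + 127/657) = 1/(27064/657) = 657/27064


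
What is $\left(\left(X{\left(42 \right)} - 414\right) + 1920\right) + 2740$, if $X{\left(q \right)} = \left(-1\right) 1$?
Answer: $4245$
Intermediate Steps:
$X{\left(q \right)} = -1$
$\left(\left(X{\left(42 \right)} - 414\right) + 1920\right) + 2740 = \left(\left(-1 - 414\right) + 1920\right) + 2740 = \left(-415 + 1920\right) + 2740 = 1505 + 2740 = 4245$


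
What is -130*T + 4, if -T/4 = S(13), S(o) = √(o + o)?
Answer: 4 + 520*√26 ≈ 2655.5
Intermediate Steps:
S(o) = √2*√o (S(o) = √(2*o) = √2*√o)
T = -4*√26 (T = -4*√2*√13 = -4*√26 ≈ -20.396)
-130*T + 4 = -(-520)*√26 + 4 = 520*√26 + 4 = 4 + 520*√26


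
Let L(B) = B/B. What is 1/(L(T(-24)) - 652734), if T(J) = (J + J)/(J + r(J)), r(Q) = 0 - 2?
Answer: -1/652733 ≈ -1.5320e-6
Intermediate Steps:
r(Q) = -2
T(J) = 2*J/(-2 + J) (T(J) = (J + J)/(J - 2) = (2*J)/(-2 + J) = 2*J/(-2 + J))
L(B) = 1
1/(L(T(-24)) - 652734) = 1/(1 - 652734) = 1/(-652733) = -1/652733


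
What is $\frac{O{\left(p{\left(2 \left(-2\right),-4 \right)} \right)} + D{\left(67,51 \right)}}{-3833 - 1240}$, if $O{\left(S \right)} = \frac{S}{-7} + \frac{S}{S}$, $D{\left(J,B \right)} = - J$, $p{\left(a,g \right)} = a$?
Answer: $\frac{458}{35511} \approx 0.012897$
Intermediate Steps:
$O{\left(S \right)} = 1 - \frac{S}{7}$ ($O{\left(S \right)} = S \left(- \frac{1}{7}\right) + 1 = - \frac{S}{7} + 1 = 1 - \frac{S}{7}$)
$\frac{O{\left(p{\left(2 \left(-2\right),-4 \right)} \right)} + D{\left(67,51 \right)}}{-3833 - 1240} = \frac{\left(1 - \frac{2 \left(-2\right)}{7}\right) - 67}{-3833 - 1240} = \frac{\left(1 - - \frac{4}{7}\right) - 67}{-5073} = \left(\left(1 + \frac{4}{7}\right) - 67\right) \left(- \frac{1}{5073}\right) = \left(\frac{11}{7} - 67\right) \left(- \frac{1}{5073}\right) = \left(- \frac{458}{7}\right) \left(- \frac{1}{5073}\right) = \frac{458}{35511}$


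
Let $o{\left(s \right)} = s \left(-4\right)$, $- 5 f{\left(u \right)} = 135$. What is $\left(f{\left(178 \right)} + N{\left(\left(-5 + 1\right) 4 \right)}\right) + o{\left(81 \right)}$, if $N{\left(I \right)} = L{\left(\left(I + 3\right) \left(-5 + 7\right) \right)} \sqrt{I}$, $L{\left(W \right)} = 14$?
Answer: $-351 + 56 i \approx -351.0 + 56.0 i$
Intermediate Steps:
$f{\left(u \right)} = -27$ ($f{\left(u \right)} = \left(- \frac{1}{5}\right) 135 = -27$)
$o{\left(s \right)} = - 4 s$
$N{\left(I \right)} = 14 \sqrt{I}$
$\left(f{\left(178 \right)} + N{\left(\left(-5 + 1\right) 4 \right)}\right) + o{\left(81 \right)} = \left(-27 + 14 \sqrt{\left(-5 + 1\right) 4}\right) - 324 = \left(-27 + 14 \sqrt{\left(-4\right) 4}\right) - 324 = \left(-27 + 14 \sqrt{-16}\right) - 324 = \left(-27 + 14 \cdot 4 i\right) - 324 = \left(-27 + 56 i\right) - 324 = -351 + 56 i$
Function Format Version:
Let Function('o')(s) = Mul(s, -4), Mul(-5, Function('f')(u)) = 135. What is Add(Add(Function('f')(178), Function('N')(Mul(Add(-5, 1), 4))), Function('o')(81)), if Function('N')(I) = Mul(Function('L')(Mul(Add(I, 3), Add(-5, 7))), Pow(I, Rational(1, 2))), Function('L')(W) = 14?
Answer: Add(-351, Mul(56, I)) ≈ Add(-351.00, Mul(56.000, I))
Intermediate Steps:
Function('f')(u) = -27 (Function('f')(u) = Mul(Rational(-1, 5), 135) = -27)
Function('o')(s) = Mul(-4, s)
Function('N')(I) = Mul(14, Pow(I, Rational(1, 2)))
Add(Add(Function('f')(178), Function('N')(Mul(Add(-5, 1), 4))), Function('o')(81)) = Add(Add(-27, Mul(14, Pow(Mul(Add(-5, 1), 4), Rational(1, 2)))), Mul(-4, 81)) = Add(Add(-27, Mul(14, Pow(Mul(-4, 4), Rational(1, 2)))), -324) = Add(Add(-27, Mul(14, Pow(-16, Rational(1, 2)))), -324) = Add(Add(-27, Mul(14, Mul(4, I))), -324) = Add(Add(-27, Mul(56, I)), -324) = Add(-351, Mul(56, I))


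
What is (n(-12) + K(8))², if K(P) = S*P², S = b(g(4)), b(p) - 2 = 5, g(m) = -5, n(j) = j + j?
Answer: 179776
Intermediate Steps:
n(j) = 2*j
b(p) = 7 (b(p) = 2 + 5 = 7)
S = 7
K(P) = 7*P²
(n(-12) + K(8))² = (2*(-12) + 7*8²)² = (-24 + 7*64)² = (-24 + 448)² = 424² = 179776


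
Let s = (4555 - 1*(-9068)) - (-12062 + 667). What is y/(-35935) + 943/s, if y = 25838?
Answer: -612528379/899021830 ≈ -0.68133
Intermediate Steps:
s = 25018 (s = (4555 + 9068) - 1*(-11395) = 13623 + 11395 = 25018)
y/(-35935) + 943/s = 25838/(-35935) + 943/25018 = 25838*(-1/35935) + 943*(1/25018) = -25838/35935 + 943/25018 = -612528379/899021830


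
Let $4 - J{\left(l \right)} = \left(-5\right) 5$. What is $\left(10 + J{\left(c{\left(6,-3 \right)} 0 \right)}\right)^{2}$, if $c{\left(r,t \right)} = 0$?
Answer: $1521$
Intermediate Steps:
$J{\left(l \right)} = 29$ ($J{\left(l \right)} = 4 - \left(-5\right) 5 = 4 - -25 = 4 + 25 = 29$)
$\left(10 + J{\left(c{\left(6,-3 \right)} 0 \right)}\right)^{2} = \left(10 + 29\right)^{2} = 39^{2} = 1521$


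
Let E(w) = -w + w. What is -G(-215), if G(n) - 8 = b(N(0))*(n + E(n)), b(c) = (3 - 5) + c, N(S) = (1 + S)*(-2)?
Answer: -868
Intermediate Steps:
E(w) = 0
N(S) = -2 - 2*S
b(c) = -2 + c
G(n) = 8 - 4*n (G(n) = 8 + (-2 + (-2 - 2*0))*(n + 0) = 8 + (-2 + (-2 + 0))*n = 8 + (-2 - 2)*n = 8 - 4*n)
-G(-215) = -(8 - 4*(-215)) = -(8 + 860) = -1*868 = -868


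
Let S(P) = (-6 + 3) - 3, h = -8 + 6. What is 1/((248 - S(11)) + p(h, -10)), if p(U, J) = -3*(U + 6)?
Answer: 1/242 ≈ 0.0041322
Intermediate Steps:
h = -2
S(P) = -6 (S(P) = -3 - 3 = -6)
p(U, J) = -18 - 3*U (p(U, J) = -3*(6 + U) = -18 - 3*U)
1/((248 - S(11)) + p(h, -10)) = 1/((248 - 1*(-6)) + (-18 - 3*(-2))) = 1/((248 + 6) + (-18 + 6)) = 1/(254 - 12) = 1/242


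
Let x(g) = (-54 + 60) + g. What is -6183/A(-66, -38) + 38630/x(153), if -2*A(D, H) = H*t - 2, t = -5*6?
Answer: 22963567/90471 ≈ 253.82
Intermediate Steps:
t = -30
x(g) = 6 + g
A(D, H) = 1 + 15*H (A(D, H) = -(H*(-30) - 2)/2 = -(-30*H - 2)/2 = -(-2 - 30*H)/2 = 1 + 15*H)
-6183/A(-66, -38) + 38630/x(153) = -6183/(1 + 15*(-38)) + 38630/(6 + 153) = -6183/(1 - 570) + 38630/159 = -6183/(-569) + 38630*(1/159) = -6183*(-1/569) + 38630/159 = 6183/569 + 38630/159 = 22963567/90471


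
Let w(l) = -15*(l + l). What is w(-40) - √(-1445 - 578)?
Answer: 1200 - 17*I*√7 ≈ 1200.0 - 44.978*I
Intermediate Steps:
w(l) = -30*l
w(-40) - √(-1445 - 578) = -30*(-40) - √(-1445 - 578) = 1200 - √(-2023) = 1200 - 17*I*√7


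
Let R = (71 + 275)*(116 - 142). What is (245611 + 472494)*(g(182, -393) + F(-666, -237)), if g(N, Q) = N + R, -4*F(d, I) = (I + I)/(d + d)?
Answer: -5620543923655/888 ≈ -6.3294e+9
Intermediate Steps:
F(d, I) = -I/(4*d) (F(d, I) = -(I + I)/(4*(d + d)) = -2*I/(4*(2*d)) = -2*I*1/(2*d)/4 = -I/(4*d))
R = -8996 (R = 346*(-26) = -8996)
g(N, Q) = -8996 + N (g(N, Q) = N - 8996 = -8996 + N)
(245611 + 472494)*(g(182, -393) + F(-666, -237)) = (245611 + 472494)*((-8996 + 182) - 1/4*(-237)/(-666)) = 718105*(-8814 - 1/4*(-237)*(-1/666)) = 718105*(-8814 - 79/888) = 718105*(-7826911/888) = -5620543923655/888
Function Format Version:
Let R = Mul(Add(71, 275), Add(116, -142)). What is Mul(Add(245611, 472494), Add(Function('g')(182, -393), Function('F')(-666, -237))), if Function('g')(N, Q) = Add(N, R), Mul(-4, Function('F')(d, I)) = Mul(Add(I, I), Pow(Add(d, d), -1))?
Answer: Rational(-5620543923655, 888) ≈ -6.3294e+9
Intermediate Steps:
Function('F')(d, I) = Mul(Rational(-1, 4), I, Pow(d, -1)) (Function('F')(d, I) = Mul(Rational(-1, 4), Mul(Add(I, I), Pow(Add(d, d), -1))) = Mul(Rational(-1, 4), Mul(Mul(2, I), Pow(Mul(2, d), -1))) = Mul(Rational(-1, 4), Mul(Mul(2, I), Mul(Rational(1, 2), Pow(d, -1)))) = Mul(Rational(-1, 4), Mul(I, Pow(d, -1))) = Mul(Rational(-1, 4), I, Pow(d, -1)))
R = -8996 (R = Mul(346, -26) = -8996)
Function('g')(N, Q) = Add(-8996, N) (Function('g')(N, Q) = Add(N, -8996) = Add(-8996, N))
Mul(Add(245611, 472494), Add(Function('g')(182, -393), Function('F')(-666, -237))) = Mul(Add(245611, 472494), Add(Add(-8996, 182), Mul(Rational(-1, 4), -237, Pow(-666, -1)))) = Mul(718105, Add(-8814, Mul(Rational(-1, 4), -237, Rational(-1, 666)))) = Mul(718105, Add(-8814, Rational(-79, 888))) = Mul(718105, Rational(-7826911, 888)) = Rational(-5620543923655, 888)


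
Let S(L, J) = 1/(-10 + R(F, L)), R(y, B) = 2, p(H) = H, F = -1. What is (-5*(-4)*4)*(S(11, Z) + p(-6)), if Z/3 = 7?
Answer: -490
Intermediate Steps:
Z = 21 (Z = 3*7 = 21)
S(L, J) = -⅛ (S(L, J) = 1/(-10 + 2) = 1/(-8) = -⅛)
(-5*(-4)*4)*(S(11, Z) + p(-6)) = (-5*(-4)*4)*(-⅛ - 6) = (20*4)*(-49/8) = 80*(-49/8) = -490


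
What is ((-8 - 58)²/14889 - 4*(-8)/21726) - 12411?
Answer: -669099246875/53913069 ≈ -12411.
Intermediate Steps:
((-8 - 58)²/14889 - 4*(-8)/21726) - 12411 = ((-66)²*(1/14889) + 32*(1/21726)) - 12411 = (4356*(1/14889) + 16/10863) - 12411 = (1452/4963 + 16/10863) - 12411 = 15852484/53913069 - 12411 = -669099246875/53913069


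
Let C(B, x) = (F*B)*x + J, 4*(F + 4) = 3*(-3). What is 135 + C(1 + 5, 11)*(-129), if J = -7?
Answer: 108501/2 ≈ 54251.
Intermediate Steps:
F = -25/4 (F = -4 + (3*(-3))/4 = -4 + (¼)*(-9) = -4 - 9/4 = -25/4 ≈ -6.2500)
C(B, x) = -7 - 25*B*x/4 (C(B, x) = (-25*B/4)*x - 7 = -25*B*x/4 - 7 = -7 - 25*B*x/4)
135 + C(1 + 5, 11)*(-129) = 135 + (-7 - 25/4*(1 + 5)*11)*(-129) = 135 + (-7 - 25/4*6*11)*(-129) = 135 + (-7 - 825/2)*(-129) = 135 - 839/2*(-129) = 135 + 108231/2 = 108501/2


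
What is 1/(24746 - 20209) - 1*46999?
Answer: -213234462/4537 ≈ -46999.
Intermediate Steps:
1/(24746 - 20209) - 1*46999 = 1/4537 - 46999 = -213234462/4537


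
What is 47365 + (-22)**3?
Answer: 36717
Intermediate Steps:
47365 + (-22)**3 = 47365 - 10648 = 36717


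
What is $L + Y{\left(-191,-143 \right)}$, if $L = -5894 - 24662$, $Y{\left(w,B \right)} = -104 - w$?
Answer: $-30469$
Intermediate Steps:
$L = -30556$ ($L = -5894 - 24662 = -30556$)
$L + Y{\left(-191,-143 \right)} = -30556 - -87 = -30556 + \left(-104 + 191\right) = -30556 + 87 = -30469$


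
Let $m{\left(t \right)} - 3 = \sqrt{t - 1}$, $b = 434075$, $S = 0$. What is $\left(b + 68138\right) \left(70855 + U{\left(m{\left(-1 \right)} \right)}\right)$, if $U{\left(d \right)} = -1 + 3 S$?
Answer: $35583799902$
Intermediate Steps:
$m{\left(t \right)} = 3 + \sqrt{-1 + t}$ ($m{\left(t \right)} = 3 + \sqrt{t - 1} = 3 + \sqrt{-1 + t}$)
$U{\left(d \right)} = -1$ ($U{\left(d \right)} = -1 + 3 \cdot 0 = -1 + 0 = -1$)
$\left(b + 68138\right) \left(70855 + U{\left(m{\left(-1 \right)} \right)}\right) = \left(434075 + 68138\right) \left(70855 - 1\right) = 502213 \cdot 70854 = 35583799902$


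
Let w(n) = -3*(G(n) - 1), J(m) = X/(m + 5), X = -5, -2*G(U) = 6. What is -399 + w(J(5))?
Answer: -387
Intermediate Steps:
G(U) = -3 (G(U) = -½*6 = -3)
J(m) = -5/(5 + m) (J(m) = -5/(m + 5) = -5/(5 + m))
w(n) = 12 (w(n) = -3*(-3 - 1) = -3*(-4) = 12)
-399 + w(J(5)) = -399 + 12 = -387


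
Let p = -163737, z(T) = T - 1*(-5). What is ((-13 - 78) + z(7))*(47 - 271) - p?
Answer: 181433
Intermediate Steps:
z(T) = 5 + T (z(T) = T + 5 = 5 + T)
((-13 - 78) + z(7))*(47 - 271) - p = ((-13 - 78) + (5 + 7))*(47 - 271) - 1*(-163737) = (-91 + 12)*(-224) + 163737 = -79*(-224) + 163737 = 17696 + 163737 = 181433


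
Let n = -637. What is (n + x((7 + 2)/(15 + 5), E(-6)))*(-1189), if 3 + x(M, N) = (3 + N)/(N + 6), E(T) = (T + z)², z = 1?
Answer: 23556468/31 ≈ 7.5989e+5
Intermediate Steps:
E(T) = (1 + T)² (E(T) = (T + 1)² = (1 + T)²)
x(M, N) = -3 + (3 + N)/(6 + N) (x(M, N) = -3 + (3 + N)/(N + 6) = -3 + (3 + N)/(6 + N))
(n + x((7 + 2)/(15 + 5), E(-6)))*(-1189) = (-637 + (-15 - 2*(1 - 6)²)/(6 + (1 - 6)²))*(-1189) = (-637 + (-15 - 2*(-5)²)/(6 + (-5)²))*(-1189) = (-637 + (-15 - 2*25)/(6 + 25))*(-1189) = (-637 + (-15 - 50)/31)*(-1189) = (-637 + (1/31)*(-65))*(-1189) = (-637 - 65/31)*(-1189) = -19812/31*(-1189) = 23556468/31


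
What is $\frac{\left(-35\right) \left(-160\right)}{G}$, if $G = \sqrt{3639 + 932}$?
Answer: $\frac{800 \sqrt{4571}}{653} \approx 82.829$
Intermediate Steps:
$G = \sqrt{4571} \approx 67.609$
$\frac{\left(-35\right) \left(-160\right)}{G} = \frac{\left(-35\right) \left(-160\right)}{\sqrt{4571}} = 5600 \frac{\sqrt{4571}}{4571} = \frac{800 \sqrt{4571}}{653}$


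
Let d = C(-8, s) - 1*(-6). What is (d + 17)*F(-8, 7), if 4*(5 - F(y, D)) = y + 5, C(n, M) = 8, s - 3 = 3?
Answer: 713/4 ≈ 178.25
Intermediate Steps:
s = 6 (s = 3 + 3 = 6)
d = 14 (d = 8 - 1*(-6) = 8 + 6 = 14)
F(y, D) = 15/4 - y/4 (F(y, D) = 5 - (y + 5)/4 = 5 - (5 + y)/4 = 5 + (-5/4 - y/4) = 15/4 - y/4)
(d + 17)*F(-8, 7) = (14 + 17)*(15/4 - ¼*(-8)) = 31*(15/4 + 2) = 31*(23/4) = 713/4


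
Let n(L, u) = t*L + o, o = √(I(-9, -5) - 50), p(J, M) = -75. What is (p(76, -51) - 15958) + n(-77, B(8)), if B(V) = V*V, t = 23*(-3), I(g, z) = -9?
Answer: -10720 + I*√59 ≈ -10720.0 + 7.6811*I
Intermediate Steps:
t = -69
B(V) = V²
o = I*√59 (o = √(-9 - 50) = √(-59) = I*√59 ≈ 7.6811*I)
n(L, u) = -69*L + I*√59
(p(76, -51) - 15958) + n(-77, B(8)) = (-75 - 15958) + (-69*(-77) + I*√59) = -16033 + (5313 + I*√59) = -10720 + I*√59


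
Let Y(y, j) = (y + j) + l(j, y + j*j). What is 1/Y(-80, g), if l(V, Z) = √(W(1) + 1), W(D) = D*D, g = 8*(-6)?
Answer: -64/8191 - √2/16382 ≈ -0.0078998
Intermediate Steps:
g = -48
W(D) = D²
l(V, Z) = √2 (l(V, Z) = √(1² + 1) = √(1 + 1) = √2)
Y(y, j) = j + y + √2 (Y(y, j) = (y + j) + √2 = (j + y) + √2 = j + y + √2)
1/Y(-80, g) = 1/(-48 - 80 + √2) = 1/(-128 + √2)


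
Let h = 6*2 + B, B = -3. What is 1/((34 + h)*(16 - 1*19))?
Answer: -1/129 ≈ -0.0077519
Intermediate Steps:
h = 9 (h = 6*2 - 3 = 12 - 3 = 9)
1/((34 + h)*(16 - 1*19)) = 1/((34 + 9)*(16 - 1*19)) = 1/(43*(16 - 19)) = 1/(43*(-3)) = 1/(-129) = -1/129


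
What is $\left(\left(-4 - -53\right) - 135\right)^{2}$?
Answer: $7396$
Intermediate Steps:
$\left(\left(-4 - -53\right) - 135\right)^{2} = \left(\left(-4 + 53\right) - 135\right)^{2} = \left(49 - 135\right)^{2} = \left(-86\right)^{2} = 7396$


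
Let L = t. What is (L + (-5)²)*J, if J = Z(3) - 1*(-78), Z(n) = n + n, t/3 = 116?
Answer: 31332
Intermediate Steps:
t = 348 (t = 3*116 = 348)
L = 348
Z(n) = 2*n
J = 84 (J = 2*3 - 1*(-78) = 6 + 78 = 84)
(L + (-5)²)*J = (348 + (-5)²)*84 = (348 + 25)*84 = 373*84 = 31332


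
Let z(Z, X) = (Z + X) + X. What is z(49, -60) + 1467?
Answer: 1396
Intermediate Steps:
z(Z, X) = Z + 2*X (z(Z, X) = (X + Z) + X = Z + 2*X)
z(49, -60) + 1467 = (49 + 2*(-60)) + 1467 = (49 - 120) + 1467 = -71 + 1467 = 1396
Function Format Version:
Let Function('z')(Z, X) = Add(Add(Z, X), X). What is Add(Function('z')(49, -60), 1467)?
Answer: 1396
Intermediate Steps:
Function('z')(Z, X) = Add(Z, Mul(2, X)) (Function('z')(Z, X) = Add(Add(X, Z), X) = Add(Z, Mul(2, X)))
Add(Function('z')(49, -60), 1467) = Add(Add(49, Mul(2, -60)), 1467) = Add(Add(49, -120), 1467) = Add(-71, 1467) = 1396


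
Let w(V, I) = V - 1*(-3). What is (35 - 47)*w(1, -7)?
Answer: -48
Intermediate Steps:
w(V, I) = 3 + V (w(V, I) = V + 3 = 3 + V)
(35 - 47)*w(1, -7) = (35 - 47)*(3 + 1) = -12*4 = -48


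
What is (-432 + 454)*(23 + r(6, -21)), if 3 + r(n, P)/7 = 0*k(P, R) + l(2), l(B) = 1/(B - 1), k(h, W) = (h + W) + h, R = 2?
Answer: 198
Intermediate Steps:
k(h, W) = W + 2*h (k(h, W) = (W + h) + h = W + 2*h)
l(B) = 1/(-1 + B)
r(n, P) = -14 (r(n, P) = -21 + 7*(0*(2 + 2*P) + 1/(-1 + 2)) = -21 + 7*(0 + 1/1) = -21 + 7*(0 + 1) = -21 + 7*1 = -21 + 7 = -14)
(-432 + 454)*(23 + r(6, -21)) = (-432 + 454)*(23 - 14) = 22*9 = 198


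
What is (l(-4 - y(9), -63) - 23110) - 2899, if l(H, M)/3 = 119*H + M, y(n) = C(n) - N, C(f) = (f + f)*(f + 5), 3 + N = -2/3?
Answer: -118899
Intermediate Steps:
N = -11/3 (N = -3 - 2/3 = -3 - 2*⅓ = -3 - ⅔ = -11/3 ≈ -3.6667)
C(f) = 2*f*(5 + f) (C(f) = (2*f)*(5 + f) = 2*f*(5 + f))
y(n) = 11/3 + 2*n*(5 + n) (y(n) = 2*n*(5 + n) - 1*(-11/3) = 2*n*(5 + n) + 11/3 = 11/3 + 2*n*(5 + n))
l(H, M) = 3*M + 357*H (l(H, M) = 3*(119*H + M) = 3*(M + 119*H) = 3*M + 357*H)
(l(-4 - y(9), -63) - 23110) - 2899 = ((3*(-63) + 357*(-4 - (11/3 + 2*9*(5 + 9)))) - 23110) - 2899 = ((-189 + 357*(-4 - (11/3 + 2*9*14))) - 23110) - 2899 = ((-189 + 357*(-4 - (11/3 + 252))) - 23110) - 2899 = ((-189 + 357*(-4 - 1*767/3)) - 23110) - 2899 = ((-189 + 357*(-4 - 767/3)) - 23110) - 2899 = ((-189 + 357*(-779/3)) - 23110) - 2899 = ((-189 - 92701) - 23110) - 2899 = (-92890 - 23110) - 2899 = -116000 - 2899 = -118899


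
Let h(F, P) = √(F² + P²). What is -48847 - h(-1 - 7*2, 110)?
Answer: -48847 - 5*√493 ≈ -48958.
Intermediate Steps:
-48847 - h(-1 - 7*2, 110) = -48847 - √((-1 - 7*2)² + 110²) = -48847 - √((-1 - 7*2)² + 12100) = -48847 - √((-1 - 14)² + 12100) = -48847 - √((-15)² + 12100) = -48847 - √(225 + 12100) = -48847 - √12325 = -48847 - 5*√493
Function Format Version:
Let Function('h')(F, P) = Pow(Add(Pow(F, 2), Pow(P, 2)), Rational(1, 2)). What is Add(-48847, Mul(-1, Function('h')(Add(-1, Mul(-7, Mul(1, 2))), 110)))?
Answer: Add(-48847, Mul(-5, Pow(493, Rational(1, 2)))) ≈ -48958.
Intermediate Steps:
Add(-48847, Mul(-1, Function('h')(Add(-1, Mul(-7, Mul(1, 2))), 110))) = Add(-48847, Mul(-1, Pow(Add(Pow(Add(-1, Mul(-7, Mul(1, 2))), 2), Pow(110, 2)), Rational(1, 2)))) = Add(-48847, Mul(-1, Pow(Add(Pow(Add(-1, Mul(-7, 2)), 2), 12100), Rational(1, 2)))) = Add(-48847, Mul(-1, Pow(Add(Pow(Add(-1, -14), 2), 12100), Rational(1, 2)))) = Add(-48847, Mul(-1, Pow(Add(Pow(-15, 2), 12100), Rational(1, 2)))) = Add(-48847, Mul(-1, Pow(Add(225, 12100), Rational(1, 2)))) = Add(-48847, Mul(-1, Pow(12325, Rational(1, 2)))) = Add(-48847, Mul(-1, Mul(5, Pow(493, Rational(1, 2))))) = Add(-48847, Mul(-5, Pow(493, Rational(1, 2))))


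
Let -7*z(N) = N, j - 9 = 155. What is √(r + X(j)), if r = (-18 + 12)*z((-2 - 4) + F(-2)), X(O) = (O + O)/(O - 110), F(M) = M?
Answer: 2*I*√777/63 ≈ 0.88491*I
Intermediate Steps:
j = 164 (j = 9 + 155 = 164)
z(N) = -N/7
X(O) = 2*O/(-110 + O) (X(O) = (2*O)/(-110 + O) = 2*O/(-110 + O))
r = -48/7 (r = (-18 + 12)*(-((-2 - 4) - 2)/7) = -(-6)*(-6 - 2)/7 = -(-6)*(-8)/7 = -6*8/7 = -48/7 ≈ -6.8571)
√(r + X(j)) = √(-48/7 + 2*164/(-110 + 164)) = √(-48/7 + 2*164/54) = √(-48/7 + 2*164*(1/54)) = √(-48/7 + 164/27) = √(-148/189) = 2*I*√777/63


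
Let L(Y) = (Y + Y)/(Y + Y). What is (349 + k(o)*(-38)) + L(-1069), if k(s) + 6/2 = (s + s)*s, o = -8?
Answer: -4400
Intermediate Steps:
k(s) = -3 + 2*s² (k(s) = -3 + (s + s)*s = -3 + (2*s)*s = -3 + 2*s²)
L(Y) = 1 (L(Y) = (2*Y)/((2*Y)) = (2*Y)*(1/(2*Y)) = 1)
(349 + k(o)*(-38)) + L(-1069) = (349 + (-3 + 2*(-8)²)*(-38)) + 1 = (349 + (-3 + 2*64)*(-38)) + 1 = (349 + (-3 + 128)*(-38)) + 1 = (349 + 125*(-38)) + 1 = (349 - 4750) + 1 = -4401 + 1 = -4400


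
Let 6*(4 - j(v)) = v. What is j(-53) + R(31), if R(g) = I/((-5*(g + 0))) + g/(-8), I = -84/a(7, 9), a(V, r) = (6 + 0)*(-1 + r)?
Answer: 33367/3720 ≈ 8.9696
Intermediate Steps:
a(V, r) = -6 + 6*r (a(V, r) = 6*(-1 + r) = -6 + 6*r)
j(v) = 4 - v/6
I = -7/4 (I = -84/(-6 + 6*9) = -84/(-6 + 54) = -84/48 = -84*1/48 = -7/4 ≈ -1.7500)
R(g) = -g/8 + 7/(20*g) (R(g) = -7*(-1/(5*(g + 0)))/4 + g/(-8) = -7*(-1/(5*g))/4 + g*(-1/8) = -(-7)/(20*g) - g/8 = 7/(20*g) - g/8 = -g/8 + 7/(20*g))
j(-53) + R(31) = (4 - 1/6*(-53)) + (-1/8*31 + (7/20)/31) = (4 + 53/6) + (-31/8 + (7/20)*(1/31)) = 77/6 + (-31/8 + 7/620) = 77/6 - 4791/1240 = 33367/3720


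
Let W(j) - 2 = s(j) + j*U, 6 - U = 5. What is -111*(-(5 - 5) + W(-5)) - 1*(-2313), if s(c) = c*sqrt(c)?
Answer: 2646 + 555*I*sqrt(5) ≈ 2646.0 + 1241.0*I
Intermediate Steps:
U = 1 (U = 6 - 1*5 = 6 - 5 = 1)
s(c) = c**(3/2)
W(j) = 2 + j + j**(3/2) (W(j) = 2 + (j**(3/2) + j*1) = 2 + (j**(3/2) + j) = 2 + (j + j**(3/2)) = 2 + j + j**(3/2))
-111*(-(5 - 5) + W(-5)) - 1*(-2313) = -111*(-(5 - 5) + (2 - 5 + (-5)**(3/2))) - 1*(-2313) = -111*(-1*0 + (2 - 5 - 5*I*sqrt(5))) + 2313 = -111*(0 + (-3 - 5*I*sqrt(5))) + 2313 = -111*(-3 - 5*I*sqrt(5)) + 2313 = (333 + 555*I*sqrt(5)) + 2313 = 2646 + 555*I*sqrt(5)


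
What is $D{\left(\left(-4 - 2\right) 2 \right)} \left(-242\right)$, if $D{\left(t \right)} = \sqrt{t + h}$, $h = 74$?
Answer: $- 242 \sqrt{62} \approx -1905.5$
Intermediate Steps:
$D{\left(t \right)} = \sqrt{74 + t}$ ($D{\left(t \right)} = \sqrt{t + 74} = \sqrt{74 + t}$)
$D{\left(\left(-4 - 2\right) 2 \right)} \left(-242\right) = \sqrt{74 + \left(-4 - 2\right) 2} \left(-242\right) = \sqrt{74 - 12} \left(-242\right) = \sqrt{62} \left(-242\right) = - 242 \sqrt{62}$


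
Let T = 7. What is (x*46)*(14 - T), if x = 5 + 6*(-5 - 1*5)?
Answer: -17710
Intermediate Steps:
x = -55 (x = 5 + 6*(-5 - 5) = 5 + 6*(-10) = 5 - 60 = -55)
(x*46)*(14 - T) = (-55*46)*(14 - 1*7) = -2530*(14 - 7) = -2530*7 = -17710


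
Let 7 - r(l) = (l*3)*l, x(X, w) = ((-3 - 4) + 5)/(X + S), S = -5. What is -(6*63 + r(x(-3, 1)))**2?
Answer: -37908649/256 ≈ -1.4808e+5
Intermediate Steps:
x(X, w) = -2/(-5 + X) (x(X, w) = ((-3 - 4) + 5)/(X - 5) = (-7 + 5)/(-5 + X) = -2/(-5 + X))
r(l) = 7 - 3*l**2 (r(l) = 7 - l*3*l = 7 - 3*l*l = 7 - 3*l**2)
-(6*63 + r(x(-3, 1)))**2 = -(6*63 + (7 - 3*4/(-5 - 3)**2))**2 = -(378 + (7 - 3*(-2/(-8))**2))**2 = -(378 + (7 - 3*(-2*(-1/8))**2))**2 = -(378 + (7 - 3*(1/4)**2))**2 = -(378 + (7 - 3*1/16))**2 = -(378 + (7 - 3/16))**2 = -(378 + 109/16)**2 = -(6157/16)**2 = -1*37908649/256 = -37908649/256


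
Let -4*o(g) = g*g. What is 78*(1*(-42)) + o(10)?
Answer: -3301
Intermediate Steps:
o(g) = -g²/4 (o(g) = -g*g/4 = -g²/4)
78*(1*(-42)) + o(10) = 78*(1*(-42)) - ¼*10² = 78*(-42) - ¼*100 = -3276 - 25 = -3301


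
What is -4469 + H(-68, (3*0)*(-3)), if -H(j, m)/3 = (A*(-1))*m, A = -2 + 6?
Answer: -4469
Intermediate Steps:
A = 4
H(j, m) = 12*m (H(j, m) = -3*4*(-1)*m = -(-12)*m = 12*m)
-4469 + H(-68, (3*0)*(-3)) = -4469 + 12*((3*0)*(-3)) = -4469 + 12*(0*(-3)) = -4469 + 12*0 = -4469 + 0 = -4469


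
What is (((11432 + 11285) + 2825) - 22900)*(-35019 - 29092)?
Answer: -169381262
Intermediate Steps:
(((11432 + 11285) + 2825) - 22900)*(-35019 - 29092) = ((22717 + 2825) - 22900)*(-64111) = (25542 - 22900)*(-64111) = 2642*(-64111) = -169381262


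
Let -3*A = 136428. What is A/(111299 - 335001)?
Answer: 22738/111851 ≈ 0.20329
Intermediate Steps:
A = -45476 (A = -⅓*136428 = -45476)
A/(111299 - 335001) = -45476/(111299 - 335001) = -45476/(-223702) = -45476*(-1/223702) = 22738/111851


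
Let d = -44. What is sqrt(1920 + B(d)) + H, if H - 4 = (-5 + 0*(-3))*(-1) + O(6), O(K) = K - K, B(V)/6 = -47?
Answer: 9 + 3*sqrt(182) ≈ 49.472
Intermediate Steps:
B(V) = -282 (B(V) = 6*(-47) = -282)
O(K) = 0
H = 9 (H = 4 + ((-5 + 0*(-3))*(-1) + 0) = 4 + ((-5 + 0)*(-1) + 0) = 4 + (-5*(-1) + 0) = 4 + (5 + 0) = 4 + 5 = 9)
sqrt(1920 + B(d)) + H = sqrt(1920 - 282) + 9 = sqrt(1638) + 9 = 3*sqrt(182) + 9 = 9 + 3*sqrt(182)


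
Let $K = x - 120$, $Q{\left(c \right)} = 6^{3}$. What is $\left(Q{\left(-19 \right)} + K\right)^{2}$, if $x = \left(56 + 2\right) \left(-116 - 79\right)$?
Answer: $125753796$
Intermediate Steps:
$Q{\left(c \right)} = 216$
$x = -11310$ ($x = 58 \left(-195\right) = -11310$)
$K = -11430$ ($K = -11310 - 120 = -11430$)
$\left(Q{\left(-19 \right)} + K\right)^{2} = \left(216 - 11430\right)^{2} = \left(-11214\right)^{2} = 125753796$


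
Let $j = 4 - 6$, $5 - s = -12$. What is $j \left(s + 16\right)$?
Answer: $-66$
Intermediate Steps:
$s = 17$ ($s = 5 - -12 = 5 + 12 = 17$)
$j = -2$ ($j = 4 - 6 = -2$)
$j \left(s + 16\right) = - 2 \left(17 + 16\right) = \left(-2\right) 33 = -66$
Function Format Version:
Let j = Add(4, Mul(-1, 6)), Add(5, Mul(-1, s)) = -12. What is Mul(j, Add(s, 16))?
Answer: -66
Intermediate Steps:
s = 17 (s = Add(5, Mul(-1, -12)) = Add(5, 12) = 17)
j = -2 (j = Add(4, -6) = -2)
Mul(j, Add(s, 16)) = Mul(-2, Add(17, 16)) = Mul(-2, 33) = -66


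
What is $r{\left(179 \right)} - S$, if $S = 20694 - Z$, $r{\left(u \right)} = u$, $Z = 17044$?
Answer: $-3471$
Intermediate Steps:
$S = 3650$ ($S = 20694 - 17044 = 3650$)
$r{\left(179 \right)} - S = 179 - 3650 = -3471$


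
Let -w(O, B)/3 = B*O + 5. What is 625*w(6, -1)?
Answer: 1875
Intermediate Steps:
w(O, B) = -15 - 3*B*O (w(O, B) = -3*(B*O + 5) = -3*(5 + B*O) = -15 - 3*B*O)
625*w(6, -1) = 625*(-15 - 3*(-1)*6) = 625*(-15 + 18) = 625*3 = 1875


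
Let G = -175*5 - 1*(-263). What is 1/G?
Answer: -1/612 ≈ -0.0016340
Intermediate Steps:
G = -612 (G = -875 + 263 = -612)
1/G = 1/(-612) = -1/612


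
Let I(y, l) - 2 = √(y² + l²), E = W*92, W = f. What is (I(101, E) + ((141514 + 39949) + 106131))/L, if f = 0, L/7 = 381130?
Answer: 287697/2667910 ≈ 0.10784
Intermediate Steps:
L = 2667910 (L = 7*381130 = 2667910)
W = 0
E = 0 (E = 0*92 = 0)
I(y, l) = 2 + √(l² + y²) (I(y, l) = 2 + √(y² + l²) = 2 + √(l² + y²))
(I(101, E) + ((141514 + 39949) + 106131))/L = ((2 + √(0² + 101²)) + ((141514 + 39949) + 106131))/2667910 = ((2 + √(0 + 10201)) + (181463 + 106131))*(1/2667910) = ((2 + √10201) + 287594)*(1/2667910) = ((2 + 101) + 287594)*(1/2667910) = (103 + 287594)*(1/2667910) = 287697*(1/2667910) = 287697/2667910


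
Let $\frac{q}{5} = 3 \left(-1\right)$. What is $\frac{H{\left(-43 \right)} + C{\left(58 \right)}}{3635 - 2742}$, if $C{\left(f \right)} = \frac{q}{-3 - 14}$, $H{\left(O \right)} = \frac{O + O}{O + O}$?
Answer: $\frac{32}{15181} \approx 0.0021079$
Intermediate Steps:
$H{\left(O \right)} = 1$ ($H{\left(O \right)} = \frac{2 O}{2 O} = 2 O \frac{1}{2 O} = 1$)
$q = -15$ ($q = 5 \cdot 3 \left(-1\right) = 5 \left(-3\right) = -15$)
$C{\left(f \right)} = \frac{15}{17}$ ($C{\left(f \right)} = \frac{1}{-3 - 14} \left(-15\right) = \frac{1}{-17} \left(-15\right) = \left(- \frac{1}{17}\right) \left(-15\right) = \frac{15}{17}$)
$\frac{H{\left(-43 \right)} + C{\left(58 \right)}}{3635 - 2742} = \frac{1 + \frac{15}{17}}{3635 - 2742} = \frac{32}{17 \cdot 893} = \frac{32}{17} \cdot \frac{1}{893} = \frac{32}{15181}$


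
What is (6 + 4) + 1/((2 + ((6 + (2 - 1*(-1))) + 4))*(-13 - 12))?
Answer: 3749/375 ≈ 9.9973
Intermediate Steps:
(6 + 4) + 1/((2 + ((6 + (2 - 1*(-1))) + 4))*(-13 - 12)) = 10 + 1/((2 + ((6 + (2 + 1)) + 4))*(-25)) = 10 - 1/25/(2 + ((6 + 3) + 4)) = 10 - 1/25/(2 + (9 + 4)) = 10 - 1/25/(2 + 13) = 10 - 1/25/15 = 10 + (1/15)*(-1/25) = 10 - 1/375 = 3749/375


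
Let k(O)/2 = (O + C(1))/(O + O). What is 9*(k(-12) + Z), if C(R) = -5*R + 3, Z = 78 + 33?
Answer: 2019/2 ≈ 1009.5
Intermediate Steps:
Z = 111
C(R) = 3 - 5*R
k(O) = (-2 + O)/O (k(O) = 2*((O + (3 - 5*1))/(O + O)) = 2*((O + (3 - 5))/((2*O))) = 2*((O - 2)*(1/(2*O))) = 2*((-2 + O)*(1/(2*O))) = 2*((-2 + O)/(2*O)) = (-2 + O)/O)
9*(k(-12) + Z) = 9*((-2 - 12)/(-12) + 111) = 9*(-1/12*(-14) + 111) = 9*(7/6 + 111) = 9*(673/6) = 2019/2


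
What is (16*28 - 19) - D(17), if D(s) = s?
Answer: 412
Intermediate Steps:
(16*28 - 19) - D(17) = (16*28 - 19) - 1*17 = (448 - 19) - 17 = 429 - 17 = 412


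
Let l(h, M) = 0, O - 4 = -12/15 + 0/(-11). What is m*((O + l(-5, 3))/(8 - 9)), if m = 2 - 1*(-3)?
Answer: -16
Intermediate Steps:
O = 16/5 (O = 4 + (-12/15 + 0/(-11)) = 4 + (-12*1/15 + 0*(-1/11)) = 4 + (-4/5 + 0) = 4 - 4/5 = 16/5 ≈ 3.2000)
m = 5 (m = 2 + 3 = 5)
m*((O + l(-5, 3))/(8 - 9)) = 5*((16/5 + 0)/(8 - 9)) = 5*((16/5)/(-1)) = 5*((16/5)*(-1)) = 5*(-16/5) = -16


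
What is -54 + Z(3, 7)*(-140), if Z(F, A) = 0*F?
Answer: -54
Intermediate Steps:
Z(F, A) = 0
-54 + Z(3, 7)*(-140) = -54 + 0*(-140) = -54 + 0 = -54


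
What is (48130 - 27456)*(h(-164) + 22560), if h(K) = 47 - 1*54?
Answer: 466260722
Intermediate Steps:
h(K) = -7 (h(K) = 47 - 54 = -7)
(48130 - 27456)*(h(-164) + 22560) = (48130 - 27456)*(-7 + 22560) = 20674*22553 = 466260722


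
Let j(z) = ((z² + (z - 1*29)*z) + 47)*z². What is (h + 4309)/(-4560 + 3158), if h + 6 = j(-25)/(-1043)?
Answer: -3224279/1462286 ≈ -2.2050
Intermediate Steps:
j(z) = z²*(47 + z² + z*(-29 + z)) (j(z) = ((z² + (z - 29)*z) + 47)*z² = ((z² + (-29 + z)*z) + 47)*z² = ((z² + z*(-29 + z)) + 47)*z² = (47 + z² + z*(-29 + z))*z² = z²*(47 + z² + z*(-29 + z)))
h = -1270008/1043 (h = -6 + ((-25)²*(47 - 29*(-25) + 2*(-25)²))/(-1043) = -6 + (625*(47 + 725 + 2*625))*(-1/1043) = -6 + (625*(47 + 725 + 1250))*(-1/1043) = -6 + (625*2022)*(-1/1043) = -6 + 1263750*(-1/1043) = -6 - 1263750/1043 = -1270008/1043 ≈ -1217.6)
(h + 4309)/(-4560 + 3158) = (-1270008/1043 + 4309)/(-4560 + 3158) = (3224279/1043)/(-1402) = (3224279/1043)*(-1/1402) = -3224279/1462286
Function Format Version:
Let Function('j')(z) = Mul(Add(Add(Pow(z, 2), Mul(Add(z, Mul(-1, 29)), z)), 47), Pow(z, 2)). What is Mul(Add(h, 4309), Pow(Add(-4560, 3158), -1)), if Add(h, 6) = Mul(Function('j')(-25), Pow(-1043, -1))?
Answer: Rational(-3224279, 1462286) ≈ -2.2050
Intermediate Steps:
Function('j')(z) = Mul(Pow(z, 2), Add(47, Pow(z, 2), Mul(z, Add(-29, z)))) (Function('j')(z) = Mul(Add(Add(Pow(z, 2), Mul(Add(z, -29), z)), 47), Pow(z, 2)) = Mul(Add(Add(Pow(z, 2), Mul(Add(-29, z), z)), 47), Pow(z, 2)) = Mul(Add(Add(Pow(z, 2), Mul(z, Add(-29, z))), 47), Pow(z, 2)) = Mul(Add(47, Pow(z, 2), Mul(z, Add(-29, z))), Pow(z, 2)) = Mul(Pow(z, 2), Add(47, Pow(z, 2), Mul(z, Add(-29, z)))))
h = Rational(-1270008, 1043) (h = Add(-6, Mul(Mul(Pow(-25, 2), Add(47, Mul(-29, -25), Mul(2, Pow(-25, 2)))), Pow(-1043, -1))) = Add(-6, Mul(Mul(625, Add(47, 725, Mul(2, 625))), Rational(-1, 1043))) = Add(-6, Mul(Mul(625, Add(47, 725, 1250)), Rational(-1, 1043))) = Add(-6, Mul(Mul(625, 2022), Rational(-1, 1043))) = Add(-6, Mul(1263750, Rational(-1, 1043))) = Add(-6, Rational(-1263750, 1043)) = Rational(-1270008, 1043) ≈ -1217.6)
Mul(Add(h, 4309), Pow(Add(-4560, 3158), -1)) = Mul(Add(Rational(-1270008, 1043), 4309), Pow(Add(-4560, 3158), -1)) = Mul(Rational(3224279, 1043), Pow(-1402, -1)) = Mul(Rational(3224279, 1043), Rational(-1, 1402)) = Rational(-3224279, 1462286)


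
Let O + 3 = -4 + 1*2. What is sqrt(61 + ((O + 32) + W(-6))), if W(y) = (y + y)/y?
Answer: 3*sqrt(10) ≈ 9.4868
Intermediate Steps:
W(y) = 2 (W(y) = (2*y)/y = 2)
O = -5 (O = -3 + (-4 + 1*2) = -3 + (-4 + 2) = -3 - 2 = -5)
sqrt(61 + ((O + 32) + W(-6))) = sqrt(61 + ((-5 + 32) + 2)) = sqrt(61 + (27 + 2)) = sqrt(61 + 29) = sqrt(90) = 3*sqrt(10)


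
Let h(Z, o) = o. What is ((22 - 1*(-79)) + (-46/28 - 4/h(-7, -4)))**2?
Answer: 1974025/196 ≈ 10072.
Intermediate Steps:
((22 - 1*(-79)) + (-46/28 - 4/h(-7, -4)))**2 = ((22 - 1*(-79)) + (-46/28 - 4/(-4)))**2 = ((22 + 79) + (-46*1/28 - 4*(-1/4)))**2 = (101 + (-23/14 + 1))**2 = (101 - 9/14)**2 = (1405/14)**2 = 1974025/196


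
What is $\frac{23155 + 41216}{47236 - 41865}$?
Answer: $\frac{64371}{5371} \approx 11.985$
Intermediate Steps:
$\frac{23155 + 41216}{47236 - 41865} = \frac{64371}{5371}$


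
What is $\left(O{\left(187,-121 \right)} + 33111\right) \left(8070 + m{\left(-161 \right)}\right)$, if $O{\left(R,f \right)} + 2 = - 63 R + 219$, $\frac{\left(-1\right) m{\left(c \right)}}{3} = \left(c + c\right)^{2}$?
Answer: $-6528353154$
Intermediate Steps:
$m{\left(c \right)} = - 12 c^{2}$ ($m{\left(c \right)} = - 3 \left(c + c\right)^{2} = - 3 \left(2 c\right)^{2} = - 3 \cdot 4 c^{2} = - 12 c^{2}$)
$O{\left(R,f \right)} = 217 - 63 R$ ($O{\left(R,f \right)} = -2 - \left(-219 + 63 R\right) = 217 - 63 R$)
$\left(O{\left(187,-121 \right)} + 33111\right) \left(8070 + m{\left(-161 \right)}\right) = \left(\left(217 - 11781\right) + 33111\right) \left(8070 - 12 \left(-161\right)^{2}\right) = \left(\left(217 - 11781\right) + 33111\right) \left(8070 - 311052\right) = \left(-11564 + 33111\right) \left(8070 - 311052\right) = 21547 \left(-302982\right) = -6528353154$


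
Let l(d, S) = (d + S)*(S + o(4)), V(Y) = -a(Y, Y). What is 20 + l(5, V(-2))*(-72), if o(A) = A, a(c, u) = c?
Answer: -3004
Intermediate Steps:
V(Y) = -Y
l(d, S) = (4 + S)*(S + d) (l(d, S) = (d + S)*(S + 4) = (S + d)*(4 + S) = (4 + S)*(S + d))
20 + l(5, V(-2))*(-72) = 20 + ((-1*(-2))² + 4*(-1*(-2)) + 4*5 - 1*(-2)*5)*(-72) = 20 + (2² + 4*2 + 20 + 2*5)*(-72) = 20 + (4 + 8 + 20 + 10)*(-72) = 20 + 42*(-72) = 20 - 3024 = -3004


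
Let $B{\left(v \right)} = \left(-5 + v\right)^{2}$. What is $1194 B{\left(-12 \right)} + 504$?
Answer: $345570$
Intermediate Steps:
$1194 B{\left(-12 \right)} + 504 = 1194 \left(-5 - 12\right)^{2} + 504 = 1194 \left(-17\right)^{2} + 504 = 1194 \cdot 289 + 504 = 345066 + 504 = 345570$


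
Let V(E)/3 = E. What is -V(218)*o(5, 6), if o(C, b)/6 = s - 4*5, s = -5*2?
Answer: 117720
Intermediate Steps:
V(E) = 3*E
s = -10
o(C, b) = -180 (o(C, b) = 6*(-10 - 4*5) = 6*(-10 - 20) = 6*(-30) = -180)
-V(218)*o(5, 6) = -3*218*(-180) = -654*(-180) = -1*(-117720) = 117720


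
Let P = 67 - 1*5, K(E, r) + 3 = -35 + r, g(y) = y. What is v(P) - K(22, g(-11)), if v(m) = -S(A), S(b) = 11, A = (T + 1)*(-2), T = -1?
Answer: 38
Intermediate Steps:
A = 0 (A = (-1 + 1)*(-2) = 0*(-2) = 0)
K(E, r) = -38 + r (K(E, r) = -3 + (-35 + r) = -38 + r)
P = 62 (P = 67 - 5 = 62)
v(m) = -11 (v(m) = -1*11 = -11)
v(P) - K(22, g(-11)) = -11 - (-38 - 11) = -11 - 1*(-49) = -11 + 49 = 38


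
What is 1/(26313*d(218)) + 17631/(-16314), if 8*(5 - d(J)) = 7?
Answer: -5103126029/4721973102 ≈ -1.0807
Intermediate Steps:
d(J) = 33/8 (d(J) = 5 - ⅛*7 = 5 - 7/8 = 33/8)
1/(26313*d(218)) + 17631/(-16314) = 1/(26313*(33/8)) + 17631/(-16314) = (1/26313)*(8/33) + 17631*(-1/16314) = 8/868329 - 5877/5438 = -5103126029/4721973102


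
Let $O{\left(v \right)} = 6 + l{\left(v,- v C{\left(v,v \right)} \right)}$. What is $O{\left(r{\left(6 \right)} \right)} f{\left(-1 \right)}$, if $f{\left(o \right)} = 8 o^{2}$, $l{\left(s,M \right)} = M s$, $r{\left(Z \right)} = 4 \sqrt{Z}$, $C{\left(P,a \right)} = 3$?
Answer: $-2256$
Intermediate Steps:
$O{\left(v \right)} = 6 - 3 v^{2}$ ($O{\left(v \right)} = 6 + - v 3 v = 6 + - 3 v v = 6 - 3 v^{2}$)
$O{\left(r{\left(6 \right)} \right)} f{\left(-1 \right)} = \left(6 - 3 \left(4 \sqrt{6}\right)^{2}\right) 8 \left(-1\right)^{2} = \left(6 - 288\right) 8 \cdot 1 = \left(6 - 288\right) 8 = \left(-282\right) 8 = -2256$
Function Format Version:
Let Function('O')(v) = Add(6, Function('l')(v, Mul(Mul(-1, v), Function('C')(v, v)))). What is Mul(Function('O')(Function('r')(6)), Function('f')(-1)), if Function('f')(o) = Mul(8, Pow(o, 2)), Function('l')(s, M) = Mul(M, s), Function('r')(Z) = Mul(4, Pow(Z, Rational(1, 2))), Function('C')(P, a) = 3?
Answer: -2256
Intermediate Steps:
Function('O')(v) = Add(6, Mul(-3, Pow(v, 2))) (Function('O')(v) = Add(6, Mul(Mul(Mul(-1, v), 3), v)) = Add(6, Mul(Mul(-3, v), v)) = Add(6, Mul(-3, Pow(v, 2))))
Mul(Function('O')(Function('r')(6)), Function('f')(-1)) = Mul(Add(6, Mul(-3, Pow(Mul(4, Pow(6, Rational(1, 2))), 2))), Mul(8, Pow(-1, 2))) = Mul(Add(6, Mul(-3, 96)), Mul(8, 1)) = Mul(Add(6, -288), 8) = Mul(-282, 8) = -2256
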